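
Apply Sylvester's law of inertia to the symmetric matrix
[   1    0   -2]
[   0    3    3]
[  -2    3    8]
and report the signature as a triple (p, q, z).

Answer: (3, 0, 0)

Derivation:
step 0: pivot 1 → sign +
step 1: pivot 3 → sign +
step 2: pivot 1 → sign +
signature = (3, 0, 0)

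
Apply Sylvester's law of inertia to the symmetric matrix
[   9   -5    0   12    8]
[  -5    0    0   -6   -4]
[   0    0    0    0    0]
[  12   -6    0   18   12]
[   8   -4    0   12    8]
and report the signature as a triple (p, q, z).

Answer: (2, 1, 2)

Derivation:
step 0: pivot 9 → sign +
step 1: pivot -25/9 → sign −
step 2: pivot 54/25 → sign +
step 3: row/col 3 already zero → sign 0
step 4: row/col 4 already zero → sign 0
signature = (2, 1, 2)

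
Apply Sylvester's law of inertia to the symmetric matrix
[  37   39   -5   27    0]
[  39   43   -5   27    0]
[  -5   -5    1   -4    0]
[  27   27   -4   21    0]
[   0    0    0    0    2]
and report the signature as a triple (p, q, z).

step 0: pivot 37 → sign +
step 1: pivot 70/37 → sign +
step 2: pivot 2/7 → sign +
step 3: pivot 1/10 → sign +
step 4: pivot 2 → sign +
signature = (5, 0, 0)

Answer: (5, 0, 0)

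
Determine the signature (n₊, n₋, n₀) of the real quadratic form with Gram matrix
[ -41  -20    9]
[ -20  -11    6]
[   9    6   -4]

Answer: (1, 2, 0)

Derivation:
step 0: pivot -41 → sign −
step 1: pivot -51/41 → sign −
step 2: pivot 1/17 → sign +
signature = (1, 2, 0)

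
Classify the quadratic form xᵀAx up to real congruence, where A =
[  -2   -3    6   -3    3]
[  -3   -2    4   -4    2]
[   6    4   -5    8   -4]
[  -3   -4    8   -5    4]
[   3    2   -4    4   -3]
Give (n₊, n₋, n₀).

step 0: pivot -2 → sign −
step 1: pivot 5/2 → sign +
step 2: pivot 3 → sign +
step 3: pivot -3/5 → sign −
step 4: pivot -1 → sign −
signature = (2, 3, 0)

Answer: (2, 3, 0)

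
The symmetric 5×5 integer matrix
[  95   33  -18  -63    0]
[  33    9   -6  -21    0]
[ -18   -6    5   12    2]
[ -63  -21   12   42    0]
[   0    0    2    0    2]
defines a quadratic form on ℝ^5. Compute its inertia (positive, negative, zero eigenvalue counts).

Answer: (3, 2, 0)

Derivation:
step 0: pivot 95 → sign +
step 1: pivot -234/95 → sign −
step 2: pivot 21/13 → sign +
step 3: pivot 11/21 → sign +
step 4: pivot -6/11 → sign −
signature = (3, 2, 0)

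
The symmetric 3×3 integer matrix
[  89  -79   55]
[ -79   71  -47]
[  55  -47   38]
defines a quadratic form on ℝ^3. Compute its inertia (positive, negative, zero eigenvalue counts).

Answer: (3, 0, 0)

Derivation:
step 0: pivot 89 → sign +
step 1: pivot 78/89 → sign +
step 2: pivot 3/13 → sign +
signature = (3, 0, 0)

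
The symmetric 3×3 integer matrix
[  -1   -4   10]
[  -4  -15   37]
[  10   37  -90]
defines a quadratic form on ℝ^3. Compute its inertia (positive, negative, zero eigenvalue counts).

Answer: (2, 1, 0)

Derivation:
step 0: pivot -1 → sign −
step 1: pivot 1 → sign +
step 2: pivot 1 → sign +
signature = (2, 1, 0)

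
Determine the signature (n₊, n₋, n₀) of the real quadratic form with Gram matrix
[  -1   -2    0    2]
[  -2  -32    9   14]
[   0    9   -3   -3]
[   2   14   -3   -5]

step 0: pivot -1 → sign −
step 1: pivot -28 → sign −
step 2: pivot -3/28 → sign −
step 3: pivot 3 → sign +
signature = (1, 3, 0)

Answer: (1, 3, 0)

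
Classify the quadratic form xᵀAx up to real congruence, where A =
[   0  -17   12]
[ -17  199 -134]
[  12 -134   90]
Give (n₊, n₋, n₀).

step 0: pivot 199 → sign +
step 1: pivot -289/199 → sign −
step 2: pivot -6/289 → sign −
signature = (1, 2, 0)

Answer: (1, 2, 0)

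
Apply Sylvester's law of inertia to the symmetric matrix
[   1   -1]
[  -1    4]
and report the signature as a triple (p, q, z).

step 0: pivot 1 → sign +
step 1: pivot 3 → sign +
signature = (2, 0, 0)

Answer: (2, 0, 0)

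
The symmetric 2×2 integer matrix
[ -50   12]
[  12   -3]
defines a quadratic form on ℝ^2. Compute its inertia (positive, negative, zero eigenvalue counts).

step 0: pivot -50 → sign −
step 1: pivot -3/25 → sign −
signature = (0, 2, 0)

Answer: (0, 2, 0)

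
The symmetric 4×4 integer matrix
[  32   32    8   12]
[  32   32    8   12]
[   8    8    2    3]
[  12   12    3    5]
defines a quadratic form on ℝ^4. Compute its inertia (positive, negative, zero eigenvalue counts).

step 0: pivot 32 → sign +
step 1: pivot 1/2 → sign +
step 2: row/col 2 already zero → sign 0
step 3: row/col 3 already zero → sign 0
signature = (2, 0, 2)

Answer: (2, 0, 2)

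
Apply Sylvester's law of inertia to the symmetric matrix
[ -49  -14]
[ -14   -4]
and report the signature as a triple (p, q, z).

step 0: pivot -49 → sign −
step 1: row/col 1 already zero → sign 0
signature = (0, 1, 1)

Answer: (0, 1, 1)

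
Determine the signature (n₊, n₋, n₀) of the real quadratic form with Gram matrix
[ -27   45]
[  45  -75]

step 0: pivot -27 → sign −
step 1: row/col 1 already zero → sign 0
signature = (0, 1, 1)

Answer: (0, 1, 1)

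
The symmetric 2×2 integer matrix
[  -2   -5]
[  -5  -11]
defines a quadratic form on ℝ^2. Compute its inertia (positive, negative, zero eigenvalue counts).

step 0: pivot -2 → sign −
step 1: pivot 3/2 → sign +
signature = (1, 1, 0)

Answer: (1, 1, 0)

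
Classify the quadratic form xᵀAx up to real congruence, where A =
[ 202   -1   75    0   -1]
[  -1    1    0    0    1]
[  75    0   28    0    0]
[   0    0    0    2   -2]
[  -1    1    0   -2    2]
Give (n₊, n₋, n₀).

step 0: pivot 202 → sign +
step 1: pivot 201/202 → sign +
step 2: pivot 1/67 → sign +
step 3: pivot 2 → sign +
step 4: pivot -1 → sign −
signature = (4, 1, 0)

Answer: (4, 1, 0)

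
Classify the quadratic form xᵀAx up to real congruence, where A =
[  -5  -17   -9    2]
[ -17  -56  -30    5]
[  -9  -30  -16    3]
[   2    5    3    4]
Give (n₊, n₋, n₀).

Answer: (2, 1, 1)

Derivation:
step 0: pivot -5 → sign −
step 1: pivot 9/5 → sign +
step 2: pivot 3 → sign +
step 3: row/col 3 already zero → sign 0
signature = (2, 1, 1)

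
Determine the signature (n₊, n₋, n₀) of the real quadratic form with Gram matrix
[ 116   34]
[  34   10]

step 0: pivot 116 → sign +
step 1: pivot 1/29 → sign +
signature = (2, 0, 0)

Answer: (2, 0, 0)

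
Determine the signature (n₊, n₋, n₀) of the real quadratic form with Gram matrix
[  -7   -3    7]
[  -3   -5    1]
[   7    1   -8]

step 0: pivot -7 → sign −
step 1: pivot -26/7 → sign −
step 2: pivot 1/13 → sign +
signature = (1, 2, 0)

Answer: (1, 2, 0)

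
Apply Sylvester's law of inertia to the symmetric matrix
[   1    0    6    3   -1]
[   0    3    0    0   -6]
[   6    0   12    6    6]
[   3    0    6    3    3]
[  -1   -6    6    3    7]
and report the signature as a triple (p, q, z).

step 0: pivot 1 → sign +
step 1: pivot 3 → sign +
step 2: pivot -24 → sign −
step 3: row/col 3 already zero → sign 0
step 4: row/col 4 already zero → sign 0
signature = (2, 1, 2)

Answer: (2, 1, 2)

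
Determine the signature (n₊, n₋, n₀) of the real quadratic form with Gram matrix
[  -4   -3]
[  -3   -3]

step 0: pivot -4 → sign −
step 1: pivot -3/4 → sign −
signature = (0, 2, 0)

Answer: (0, 2, 0)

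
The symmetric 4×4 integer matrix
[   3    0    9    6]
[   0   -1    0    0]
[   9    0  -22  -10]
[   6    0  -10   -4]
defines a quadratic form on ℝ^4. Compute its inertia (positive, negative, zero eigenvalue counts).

step 0: pivot 3 → sign +
step 1: pivot -1 → sign −
step 2: pivot -49 → sign −
step 3: row/col 3 already zero → sign 0
signature = (1, 2, 1)

Answer: (1, 2, 1)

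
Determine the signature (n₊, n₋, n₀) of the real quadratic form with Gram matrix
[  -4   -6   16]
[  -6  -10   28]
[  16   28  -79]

Answer: (1, 2, 0)

Derivation:
step 0: pivot -4 → sign −
step 1: pivot -1 → sign −
step 2: pivot 1 → sign +
signature = (1, 2, 0)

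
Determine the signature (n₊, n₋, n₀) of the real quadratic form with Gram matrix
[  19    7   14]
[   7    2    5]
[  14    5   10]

step 0: pivot 19 → sign +
step 1: pivot -11/19 → sign −
step 2: pivot -3/11 → sign −
signature = (1, 2, 0)

Answer: (1, 2, 0)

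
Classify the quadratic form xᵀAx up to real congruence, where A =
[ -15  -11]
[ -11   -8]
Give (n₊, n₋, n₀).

step 0: pivot -15 → sign −
step 1: pivot 1/15 → sign +
signature = (1, 1, 0)

Answer: (1, 1, 0)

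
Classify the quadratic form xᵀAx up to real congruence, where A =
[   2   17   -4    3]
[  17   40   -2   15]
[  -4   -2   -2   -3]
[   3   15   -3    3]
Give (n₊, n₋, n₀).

Answer: (1, 3, 0)

Derivation:
step 0: pivot 2 → sign +
step 1: pivot -209/2 → sign −
step 2: pivot -42/209 → sign −
step 3: pivot -3/14 → sign −
signature = (1, 3, 0)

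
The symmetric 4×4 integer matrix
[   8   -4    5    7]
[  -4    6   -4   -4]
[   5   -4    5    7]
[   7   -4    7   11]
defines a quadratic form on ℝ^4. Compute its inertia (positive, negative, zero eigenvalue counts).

step 0: pivot 8 → sign +
step 1: pivot 4 → sign +
step 2: pivot 21/16 → sign +
step 3: pivot 2/7 → sign +
signature = (4, 0, 0)

Answer: (4, 0, 0)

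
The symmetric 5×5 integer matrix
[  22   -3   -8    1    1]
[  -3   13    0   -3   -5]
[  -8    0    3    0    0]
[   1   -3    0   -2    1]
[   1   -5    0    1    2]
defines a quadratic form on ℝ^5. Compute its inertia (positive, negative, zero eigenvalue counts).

step 0: pivot 22 → sign +
step 1: pivot 277/22 → sign +
step 2: pivot -1/277 → sign −
step 3: pivot 1 → sign +
step 4: pivot -3 → sign −
signature = (3, 2, 0)

Answer: (3, 2, 0)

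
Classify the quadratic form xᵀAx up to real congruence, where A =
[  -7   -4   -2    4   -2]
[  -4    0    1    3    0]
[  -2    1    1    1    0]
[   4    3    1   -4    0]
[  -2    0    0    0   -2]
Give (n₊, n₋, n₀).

step 0: pivot -7 → sign −
step 1: pivot 16/7 → sign +
step 2: pivot -7/16 → sign −
step 3: pivot -3/7 → sign −
step 4: pivot -2/3 → sign −
signature = (1, 4, 0)

Answer: (1, 4, 0)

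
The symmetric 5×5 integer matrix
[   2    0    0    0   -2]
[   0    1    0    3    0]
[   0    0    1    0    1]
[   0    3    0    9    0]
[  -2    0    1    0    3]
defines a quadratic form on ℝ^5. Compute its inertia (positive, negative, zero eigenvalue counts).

step 0: pivot 2 → sign +
step 1: pivot 1 → sign +
step 2: pivot 1 → sign +
step 3: row/col 3 already zero → sign 0
step 4: row/col 4 already zero → sign 0
signature = (3, 0, 2)

Answer: (3, 0, 2)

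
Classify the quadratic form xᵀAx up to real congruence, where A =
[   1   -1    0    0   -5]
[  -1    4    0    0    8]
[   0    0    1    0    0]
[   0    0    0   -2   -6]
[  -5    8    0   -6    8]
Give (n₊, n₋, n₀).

step 0: pivot 1 → sign +
step 1: pivot 3 → sign +
step 2: pivot 1 → sign +
step 3: pivot -2 → sign −
step 4: pivot -2 → sign −
signature = (3, 2, 0)

Answer: (3, 2, 0)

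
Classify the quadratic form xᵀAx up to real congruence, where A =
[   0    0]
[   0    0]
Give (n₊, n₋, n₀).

step 0: row/col 0 already zero → sign 0
step 1: row/col 1 already zero → sign 0
signature = (0, 0, 2)

Answer: (0, 0, 2)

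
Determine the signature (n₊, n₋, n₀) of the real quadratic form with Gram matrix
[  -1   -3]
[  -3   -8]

Answer: (1, 1, 0)

Derivation:
step 0: pivot -1 → sign −
step 1: pivot 1 → sign +
signature = (1, 1, 0)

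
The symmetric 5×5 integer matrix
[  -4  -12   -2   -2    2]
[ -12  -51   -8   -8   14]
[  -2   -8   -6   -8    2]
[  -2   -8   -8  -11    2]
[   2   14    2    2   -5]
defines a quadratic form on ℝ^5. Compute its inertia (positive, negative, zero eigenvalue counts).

Answer: (1, 4, 0)

Derivation:
step 0: pivot -4 → sign −
step 1: pivot -15 → sign −
step 2: pivot -71/15 → sign −
step 3: pivot -11/71 → sign −
step 4: pivot 3/11 → sign +
signature = (1, 4, 0)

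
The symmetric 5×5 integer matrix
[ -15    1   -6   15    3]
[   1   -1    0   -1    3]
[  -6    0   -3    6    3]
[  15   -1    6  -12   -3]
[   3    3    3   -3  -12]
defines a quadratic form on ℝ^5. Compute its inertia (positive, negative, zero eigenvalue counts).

step 0: pivot -15 → sign −
step 1: pivot -14/15 → sign −
step 2: pivot -3/7 → sign −
step 3: pivot 3 → sign +
step 4: row/col 4 already zero → sign 0
signature = (1, 3, 1)

Answer: (1, 3, 1)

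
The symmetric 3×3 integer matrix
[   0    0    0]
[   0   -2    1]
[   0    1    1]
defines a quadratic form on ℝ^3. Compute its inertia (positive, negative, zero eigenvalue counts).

step 0: pivot -2 → sign −
step 1: pivot 3/2 → sign +
step 2: row/col 2 already zero → sign 0
signature = (1, 1, 1)

Answer: (1, 1, 1)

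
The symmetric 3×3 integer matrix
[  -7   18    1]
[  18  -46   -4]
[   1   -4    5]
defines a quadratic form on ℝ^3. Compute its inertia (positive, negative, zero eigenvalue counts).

step 0: pivot -7 → sign −
step 1: pivot 2/7 → sign +
step 2: pivot -2 → sign −
signature = (1, 2, 0)

Answer: (1, 2, 0)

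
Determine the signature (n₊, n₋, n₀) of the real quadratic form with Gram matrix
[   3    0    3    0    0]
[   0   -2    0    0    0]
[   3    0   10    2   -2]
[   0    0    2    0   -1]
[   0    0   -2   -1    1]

step 0: pivot 3 → sign +
step 1: pivot -2 → sign −
step 2: pivot 7 → sign +
step 3: pivot -4/7 → sign −
step 4: pivot 3/4 → sign +
signature = (3, 2, 0)

Answer: (3, 2, 0)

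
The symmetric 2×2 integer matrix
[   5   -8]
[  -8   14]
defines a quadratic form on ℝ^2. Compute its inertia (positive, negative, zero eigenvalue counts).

Answer: (2, 0, 0)

Derivation:
step 0: pivot 5 → sign +
step 1: pivot 6/5 → sign +
signature = (2, 0, 0)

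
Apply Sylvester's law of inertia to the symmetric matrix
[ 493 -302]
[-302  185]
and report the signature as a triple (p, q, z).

step 0: pivot 493 → sign +
step 1: pivot 1/493 → sign +
signature = (2, 0, 0)

Answer: (2, 0, 0)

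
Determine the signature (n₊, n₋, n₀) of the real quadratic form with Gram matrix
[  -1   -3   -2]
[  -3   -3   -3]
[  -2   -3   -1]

Answer: (2, 1, 0)

Derivation:
step 0: pivot -1 → sign −
step 1: pivot 6 → sign +
step 2: pivot 3/2 → sign +
signature = (2, 1, 0)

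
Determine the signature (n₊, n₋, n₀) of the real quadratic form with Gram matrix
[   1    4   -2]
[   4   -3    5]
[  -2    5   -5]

step 0: pivot 1 → sign +
step 1: pivot -19 → sign −
step 2: pivot -2/19 → sign −
signature = (1, 2, 0)

Answer: (1, 2, 0)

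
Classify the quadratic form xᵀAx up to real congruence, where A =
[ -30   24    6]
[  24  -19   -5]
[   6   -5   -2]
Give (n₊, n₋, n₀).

step 0: pivot -30 → sign −
step 1: pivot 1/5 → sign +
step 2: pivot -1 → sign −
signature = (1, 2, 0)

Answer: (1, 2, 0)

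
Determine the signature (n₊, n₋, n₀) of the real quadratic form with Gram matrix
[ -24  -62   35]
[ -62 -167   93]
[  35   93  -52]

Answer: (1, 2, 0)

Derivation:
step 0: pivot -24 → sign −
step 1: pivot -41/6 → sign −
step 2: pivot 3/164 → sign +
signature = (1, 2, 0)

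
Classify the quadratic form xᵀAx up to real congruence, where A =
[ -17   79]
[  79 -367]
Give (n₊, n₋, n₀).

Answer: (1, 1, 0)

Derivation:
step 0: pivot -17 → sign −
step 1: pivot 2/17 → sign +
signature = (1, 1, 0)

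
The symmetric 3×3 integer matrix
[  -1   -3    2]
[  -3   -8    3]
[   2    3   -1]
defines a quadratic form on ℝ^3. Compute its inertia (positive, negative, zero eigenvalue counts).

Answer: (1, 2, 0)

Derivation:
step 0: pivot -1 → sign −
step 1: pivot 1 → sign +
step 2: pivot -6 → sign −
signature = (1, 2, 0)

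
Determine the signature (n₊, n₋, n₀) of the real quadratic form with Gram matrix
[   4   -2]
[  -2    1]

Answer: (1, 0, 1)

Derivation:
step 0: pivot 4 → sign +
step 1: row/col 1 already zero → sign 0
signature = (1, 0, 1)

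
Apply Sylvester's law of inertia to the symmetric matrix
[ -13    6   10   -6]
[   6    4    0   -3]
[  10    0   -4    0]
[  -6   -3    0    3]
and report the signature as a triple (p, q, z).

Answer: (2, 1, 1)

Derivation:
step 0: pivot -13 → sign −
step 1: pivot 88/13 → sign +
step 2: pivot 6/11 → sign +
step 3: row/col 3 already zero → sign 0
signature = (2, 1, 1)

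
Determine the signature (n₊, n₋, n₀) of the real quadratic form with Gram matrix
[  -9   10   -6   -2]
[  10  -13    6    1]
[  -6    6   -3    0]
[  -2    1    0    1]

Answer: (1, 3, 0)

Derivation:
step 0: pivot -9 → sign −
step 1: pivot -17/9 → sign −
step 2: pivot 21/17 → sign +
step 3: pivot -2/7 → sign −
signature = (1, 3, 0)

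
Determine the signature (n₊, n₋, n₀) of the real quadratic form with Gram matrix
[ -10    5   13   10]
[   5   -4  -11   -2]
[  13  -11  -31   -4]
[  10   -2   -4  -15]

step 0: pivot -10 → sign −
step 1: pivot -3/2 → sign −
step 2: pivot -3/5 → sign −
step 3: pivot 1 → sign +
signature = (1, 3, 0)

Answer: (1, 3, 0)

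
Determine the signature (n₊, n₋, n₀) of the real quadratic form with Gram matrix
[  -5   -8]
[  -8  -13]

step 0: pivot -5 → sign −
step 1: pivot -1/5 → sign −
signature = (0, 2, 0)

Answer: (0, 2, 0)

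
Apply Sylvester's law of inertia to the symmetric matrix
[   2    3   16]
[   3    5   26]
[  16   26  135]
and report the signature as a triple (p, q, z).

step 0: pivot 2 → sign +
step 1: pivot 1/2 → sign +
step 2: pivot -1 → sign −
signature = (2, 1, 0)

Answer: (2, 1, 0)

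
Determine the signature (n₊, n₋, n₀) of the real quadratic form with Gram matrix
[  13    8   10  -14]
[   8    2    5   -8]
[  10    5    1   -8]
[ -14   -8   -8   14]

step 0: pivot 13 → sign +
step 1: pivot -38/13 → sign −
step 2: pivot -237/38 → sign −
step 3: pivot 6/79 → sign +
signature = (2, 2, 0)

Answer: (2, 2, 0)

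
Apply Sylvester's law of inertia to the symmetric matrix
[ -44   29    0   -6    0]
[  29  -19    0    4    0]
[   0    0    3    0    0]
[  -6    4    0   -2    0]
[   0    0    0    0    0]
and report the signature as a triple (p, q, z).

step 0: pivot -44 → sign −
step 1: pivot 5/44 → sign +
step 2: pivot 3 → sign +
step 3: pivot -6/5 → sign −
step 4: row/col 4 already zero → sign 0
signature = (2, 2, 1)

Answer: (2, 2, 1)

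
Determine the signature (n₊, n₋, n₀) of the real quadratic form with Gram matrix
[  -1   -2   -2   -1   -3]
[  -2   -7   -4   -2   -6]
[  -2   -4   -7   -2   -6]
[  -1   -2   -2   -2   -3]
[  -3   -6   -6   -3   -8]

Answer: (1, 4, 0)

Derivation:
step 0: pivot -1 → sign −
step 1: pivot -3 → sign −
step 2: pivot -3 → sign −
step 3: pivot -1 → sign −
step 4: pivot 1 → sign +
signature = (1, 4, 0)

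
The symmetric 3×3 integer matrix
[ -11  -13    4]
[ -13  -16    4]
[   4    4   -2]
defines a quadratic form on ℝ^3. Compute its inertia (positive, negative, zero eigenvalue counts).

Answer: (1, 2, 0)

Derivation:
step 0: pivot -11 → sign −
step 1: pivot -7/11 → sign −
step 2: pivot 2/7 → sign +
signature = (1, 2, 0)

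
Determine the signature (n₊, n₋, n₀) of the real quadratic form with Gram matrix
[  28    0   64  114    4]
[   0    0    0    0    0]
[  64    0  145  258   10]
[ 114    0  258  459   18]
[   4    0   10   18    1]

step 0: pivot 28 → sign +
step 1: pivot -9/7 → sign −
step 2: pivot 1 → sign +
step 3: row/col 3 already zero → sign 0
step 4: row/col 4 already zero → sign 0
signature = (2, 1, 2)

Answer: (2, 1, 2)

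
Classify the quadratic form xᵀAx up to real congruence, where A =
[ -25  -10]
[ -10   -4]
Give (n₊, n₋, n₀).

step 0: pivot -25 → sign −
step 1: row/col 1 already zero → sign 0
signature = (0, 1, 1)

Answer: (0, 1, 1)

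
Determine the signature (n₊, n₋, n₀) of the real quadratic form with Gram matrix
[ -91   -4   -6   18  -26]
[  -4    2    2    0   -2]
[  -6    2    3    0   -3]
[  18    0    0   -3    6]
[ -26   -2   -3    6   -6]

step 0: pivot -91 → sign −
step 1: pivot 198/91 → sign +
step 2: pivot 103/99 → sign +
step 3: pivot 15/103 → sign +
step 4: pivot -1/5 → sign −
signature = (3, 2, 0)

Answer: (3, 2, 0)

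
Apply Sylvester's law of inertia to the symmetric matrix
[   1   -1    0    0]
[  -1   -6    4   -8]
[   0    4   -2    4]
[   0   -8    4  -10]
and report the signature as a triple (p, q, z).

step 0: pivot 1 → sign +
step 1: pivot -7 → sign −
step 2: pivot 2/7 → sign +
step 3: pivot -2 → sign −
signature = (2, 2, 0)

Answer: (2, 2, 0)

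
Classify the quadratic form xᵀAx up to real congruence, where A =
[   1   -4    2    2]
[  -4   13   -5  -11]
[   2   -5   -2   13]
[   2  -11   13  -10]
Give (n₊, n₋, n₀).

step 0: pivot 1 → sign +
step 1: pivot -3 → sign −
step 2: pivot -3 → sign −
step 3: pivot 1 → sign +
signature = (2, 2, 0)

Answer: (2, 2, 0)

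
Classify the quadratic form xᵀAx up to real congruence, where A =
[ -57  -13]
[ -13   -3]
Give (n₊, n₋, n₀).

step 0: pivot -57 → sign −
step 1: pivot -2/57 → sign −
signature = (0, 2, 0)

Answer: (0, 2, 0)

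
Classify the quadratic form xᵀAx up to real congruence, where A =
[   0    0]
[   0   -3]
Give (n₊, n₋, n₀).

Answer: (0, 1, 1)

Derivation:
step 0: pivot -3 → sign −
step 1: row/col 1 already zero → sign 0
signature = (0, 1, 1)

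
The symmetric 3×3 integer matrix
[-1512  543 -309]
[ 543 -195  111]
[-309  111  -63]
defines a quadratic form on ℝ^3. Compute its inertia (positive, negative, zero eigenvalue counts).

Answer: (1, 1, 1)

Derivation:
step 0: pivot -1512 → sign −
step 1: pivot 1/168 → sign +
step 2: row/col 2 already zero → sign 0
signature = (1, 1, 1)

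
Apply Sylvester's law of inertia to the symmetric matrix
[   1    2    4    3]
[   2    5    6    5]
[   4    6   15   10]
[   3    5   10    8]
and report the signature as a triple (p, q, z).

step 0: pivot 1 → sign +
step 1: pivot 1 → sign +
step 2: pivot -5 → sign −
step 3: pivot 6/5 → sign +
signature = (3, 1, 0)

Answer: (3, 1, 0)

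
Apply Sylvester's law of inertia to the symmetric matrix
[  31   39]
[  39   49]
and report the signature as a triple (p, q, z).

step 0: pivot 31 → sign +
step 1: pivot -2/31 → sign −
signature = (1, 1, 0)

Answer: (1, 1, 0)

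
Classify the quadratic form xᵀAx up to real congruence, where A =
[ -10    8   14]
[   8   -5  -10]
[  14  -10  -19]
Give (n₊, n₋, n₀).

step 0: pivot -10 → sign −
step 1: pivot 7/5 → sign +
step 2: pivot -3/7 → sign −
signature = (1, 2, 0)

Answer: (1, 2, 0)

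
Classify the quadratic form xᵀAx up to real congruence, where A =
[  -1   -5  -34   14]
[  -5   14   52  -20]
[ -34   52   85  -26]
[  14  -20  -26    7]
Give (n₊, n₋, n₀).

Answer: (1, 3, 0)

Derivation:
step 0: pivot -1 → sign −
step 1: pivot 39 → sign +
step 2: pivot -295/13 → sign −
step 3: pivot -3/295 → sign −
signature = (1, 3, 0)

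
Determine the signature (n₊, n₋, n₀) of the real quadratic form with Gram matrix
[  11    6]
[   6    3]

Answer: (1, 1, 0)

Derivation:
step 0: pivot 11 → sign +
step 1: pivot -3/11 → sign −
signature = (1, 1, 0)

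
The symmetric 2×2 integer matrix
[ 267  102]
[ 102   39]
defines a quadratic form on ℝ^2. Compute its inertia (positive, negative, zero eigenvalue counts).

Answer: (2, 0, 0)

Derivation:
step 0: pivot 267 → sign +
step 1: pivot 3/89 → sign +
signature = (2, 0, 0)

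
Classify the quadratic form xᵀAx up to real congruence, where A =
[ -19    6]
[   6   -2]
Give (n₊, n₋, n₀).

Answer: (0, 2, 0)

Derivation:
step 0: pivot -19 → sign −
step 1: pivot -2/19 → sign −
signature = (0, 2, 0)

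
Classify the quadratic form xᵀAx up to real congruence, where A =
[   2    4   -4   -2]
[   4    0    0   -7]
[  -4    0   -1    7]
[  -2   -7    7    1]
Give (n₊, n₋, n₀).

step 0: pivot 2 → sign +
step 1: pivot -8 → sign −
step 2: pivot -1 → sign −
step 3: pivot 1/8 → sign +
signature = (2, 2, 0)

Answer: (2, 2, 0)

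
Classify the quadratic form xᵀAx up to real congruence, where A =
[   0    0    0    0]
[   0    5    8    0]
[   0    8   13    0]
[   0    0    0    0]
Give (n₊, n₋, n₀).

Answer: (2, 0, 2)

Derivation:
step 0: pivot 5 → sign +
step 1: pivot 1/5 → sign +
step 2: row/col 2 already zero → sign 0
step 3: row/col 3 already zero → sign 0
signature = (2, 0, 2)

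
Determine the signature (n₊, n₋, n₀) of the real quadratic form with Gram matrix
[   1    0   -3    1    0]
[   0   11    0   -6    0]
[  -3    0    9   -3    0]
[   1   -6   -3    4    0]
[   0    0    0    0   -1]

Answer: (2, 2, 1)

Derivation:
step 0: pivot 1 → sign +
step 1: pivot 11 → sign +
step 2: pivot -3/11 → sign −
step 3: pivot -1 → sign −
step 4: row/col 4 already zero → sign 0
signature = (2, 2, 1)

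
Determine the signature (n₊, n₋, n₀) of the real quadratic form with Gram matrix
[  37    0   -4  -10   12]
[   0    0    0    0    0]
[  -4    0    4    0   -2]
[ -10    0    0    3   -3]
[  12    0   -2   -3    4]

Answer: (2, 1, 2)

Derivation:
step 0: pivot 37 → sign +
step 1: pivot 132/37 → sign +
step 2: pivot -1/33 → sign −
step 3: row/col 3 already zero → sign 0
step 4: row/col 4 already zero → sign 0
signature = (2, 1, 2)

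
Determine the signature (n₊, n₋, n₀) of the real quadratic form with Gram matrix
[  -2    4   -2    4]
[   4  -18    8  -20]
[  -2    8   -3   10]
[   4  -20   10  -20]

Answer: (1, 2, 1)

Derivation:
step 0: pivot -2 → sign −
step 1: pivot -10 → sign −
step 2: pivot 3/5 → sign +
step 3: row/col 3 already zero → sign 0
signature = (1, 2, 1)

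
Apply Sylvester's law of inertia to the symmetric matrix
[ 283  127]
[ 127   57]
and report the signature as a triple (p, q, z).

Answer: (2, 0, 0)

Derivation:
step 0: pivot 283 → sign +
step 1: pivot 2/283 → sign +
signature = (2, 0, 0)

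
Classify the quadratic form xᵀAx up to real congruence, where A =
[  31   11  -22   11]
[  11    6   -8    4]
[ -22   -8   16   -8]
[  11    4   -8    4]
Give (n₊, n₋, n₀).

step 0: pivot 31 → sign +
step 1: pivot 65/31 → sign +
step 2: pivot 24/65 → sign +
step 3: row/col 3 already zero → sign 0
signature = (3, 0, 1)

Answer: (3, 0, 1)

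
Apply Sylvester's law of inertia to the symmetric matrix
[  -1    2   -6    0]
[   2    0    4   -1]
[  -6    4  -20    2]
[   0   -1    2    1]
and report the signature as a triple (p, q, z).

step 0: pivot -1 → sign −
step 1: pivot 4 → sign +
step 2: pivot 3/4 → sign +
step 3: row/col 3 already zero → sign 0
signature = (2, 1, 1)

Answer: (2, 1, 1)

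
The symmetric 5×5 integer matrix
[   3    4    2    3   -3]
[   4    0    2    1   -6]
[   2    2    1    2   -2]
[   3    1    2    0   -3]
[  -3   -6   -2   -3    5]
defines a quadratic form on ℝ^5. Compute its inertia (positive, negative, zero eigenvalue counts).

Answer: (2, 3, 0)

Derivation:
step 0: pivot 3 → sign +
step 1: pivot -16/3 → sign −
step 2: pivot -1/4 → sign −
step 3: pivot -3/4 → sign −
step 4: pivot 6 → sign +
signature = (2, 3, 0)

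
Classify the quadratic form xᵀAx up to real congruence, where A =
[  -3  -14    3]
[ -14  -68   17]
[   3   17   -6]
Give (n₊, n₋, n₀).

step 0: pivot -3 → sign −
step 1: pivot -8/3 → sign −
step 2: pivot 3/8 → sign +
signature = (1, 2, 0)

Answer: (1, 2, 0)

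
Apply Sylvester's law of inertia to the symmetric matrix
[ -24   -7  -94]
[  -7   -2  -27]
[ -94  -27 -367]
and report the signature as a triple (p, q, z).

step 0: pivot -24 → sign −
step 1: pivot 1/24 → sign +
step 2: pivot -3 → sign −
signature = (1, 2, 0)

Answer: (1, 2, 0)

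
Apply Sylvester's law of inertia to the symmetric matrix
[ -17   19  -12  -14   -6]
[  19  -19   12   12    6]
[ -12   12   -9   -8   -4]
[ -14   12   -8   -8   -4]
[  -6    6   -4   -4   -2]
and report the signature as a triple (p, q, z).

step 0: pivot -17 → sign −
step 1: pivot 38/17 → sign +
step 2: pivot -27/19 → sign −
step 3: pivot -62/27 → sign −
step 4: pivot -2/31 → sign −
signature = (1, 4, 0)

Answer: (1, 4, 0)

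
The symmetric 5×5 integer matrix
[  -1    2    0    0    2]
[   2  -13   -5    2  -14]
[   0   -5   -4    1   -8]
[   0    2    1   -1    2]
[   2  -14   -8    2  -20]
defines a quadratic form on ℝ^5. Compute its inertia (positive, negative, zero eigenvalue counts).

Answer: (0, 4, 1)

Derivation:
step 0: pivot -1 → sign −
step 1: pivot -9 → sign −
step 2: pivot -11/9 → sign −
step 3: pivot -6/11 → sign −
step 4: row/col 4 already zero → sign 0
signature = (0, 4, 1)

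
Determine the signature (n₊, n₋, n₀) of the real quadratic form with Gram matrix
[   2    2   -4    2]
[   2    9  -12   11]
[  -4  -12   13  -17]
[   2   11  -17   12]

Answer: (3, 1, 0)

Derivation:
step 0: pivot 2 → sign +
step 1: pivot 7 → sign +
step 2: pivot -29/7 → sign −
step 3: pivot 6/29 → sign +
signature = (3, 1, 0)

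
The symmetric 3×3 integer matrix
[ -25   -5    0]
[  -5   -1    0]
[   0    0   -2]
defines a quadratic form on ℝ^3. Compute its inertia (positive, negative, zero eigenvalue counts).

step 0: pivot -25 → sign −
step 1: pivot -2 → sign −
step 2: row/col 2 already zero → sign 0
signature = (0, 2, 1)

Answer: (0, 2, 1)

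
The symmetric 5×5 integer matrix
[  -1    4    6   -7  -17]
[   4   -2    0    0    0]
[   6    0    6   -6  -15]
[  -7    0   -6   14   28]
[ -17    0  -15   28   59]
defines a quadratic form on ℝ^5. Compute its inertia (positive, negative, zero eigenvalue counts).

Answer: (4, 1, 0)

Derivation:
step 0: pivot -1 → sign −
step 1: pivot 14 → sign +
step 2: pivot 6/7 → sign +
step 3: pivot 7 → sign +
step 4: pivot 3/14 → sign +
signature = (4, 1, 0)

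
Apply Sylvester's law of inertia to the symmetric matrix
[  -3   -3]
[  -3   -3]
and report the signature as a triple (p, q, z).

Answer: (0, 1, 1)

Derivation:
step 0: pivot -3 → sign −
step 1: row/col 1 already zero → sign 0
signature = (0, 1, 1)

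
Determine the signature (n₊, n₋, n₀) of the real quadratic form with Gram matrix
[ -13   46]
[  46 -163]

step 0: pivot -13 → sign −
step 1: pivot -3/13 → sign −
signature = (0, 2, 0)

Answer: (0, 2, 0)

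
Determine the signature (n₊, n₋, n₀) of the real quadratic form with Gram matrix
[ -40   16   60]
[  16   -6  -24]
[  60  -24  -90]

Answer: (1, 1, 1)

Derivation:
step 0: pivot -40 → sign −
step 1: pivot 2/5 → sign +
step 2: row/col 2 already zero → sign 0
signature = (1, 1, 1)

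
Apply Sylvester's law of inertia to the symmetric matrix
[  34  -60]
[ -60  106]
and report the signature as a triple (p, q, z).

step 0: pivot 34 → sign +
step 1: pivot 2/17 → sign +
signature = (2, 0, 0)

Answer: (2, 0, 0)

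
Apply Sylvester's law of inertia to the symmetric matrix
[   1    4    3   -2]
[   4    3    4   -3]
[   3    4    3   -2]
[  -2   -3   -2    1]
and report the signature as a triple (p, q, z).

step 0: pivot 1 → sign +
step 1: pivot -13 → sign −
step 2: pivot -14/13 → sign −
step 3: pivot -2/7 → sign −
signature = (1, 3, 0)

Answer: (1, 3, 0)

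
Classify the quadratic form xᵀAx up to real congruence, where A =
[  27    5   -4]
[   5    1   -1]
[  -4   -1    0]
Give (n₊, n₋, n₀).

Answer: (2, 1, 0)

Derivation:
step 0: pivot 27 → sign +
step 1: pivot 2/27 → sign +
step 2: pivot -3/2 → sign −
signature = (2, 1, 0)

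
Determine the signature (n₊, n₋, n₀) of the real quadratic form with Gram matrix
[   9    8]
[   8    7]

step 0: pivot 9 → sign +
step 1: pivot -1/9 → sign −
signature = (1, 1, 0)

Answer: (1, 1, 0)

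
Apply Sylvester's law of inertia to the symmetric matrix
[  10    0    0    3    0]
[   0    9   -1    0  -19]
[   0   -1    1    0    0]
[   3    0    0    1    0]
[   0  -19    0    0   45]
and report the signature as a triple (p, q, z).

Answer: (4, 1, 0)

Derivation:
step 0: pivot 10 → sign +
step 1: pivot 9 → sign +
step 2: pivot 8/9 → sign +
step 3: pivot 1/10 → sign +
step 4: pivot -1/8 → sign −
signature = (4, 1, 0)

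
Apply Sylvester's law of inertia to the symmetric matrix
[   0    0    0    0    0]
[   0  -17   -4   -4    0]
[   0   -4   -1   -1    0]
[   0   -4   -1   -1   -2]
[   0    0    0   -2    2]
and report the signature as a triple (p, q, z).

step 0: pivot -17 → sign −
step 1: pivot -1/17 → sign −
step 2: pivot 2 → sign +
step 3: pivot -2 → sign −
step 4: row/col 4 already zero → sign 0
signature = (1, 3, 1)

Answer: (1, 3, 1)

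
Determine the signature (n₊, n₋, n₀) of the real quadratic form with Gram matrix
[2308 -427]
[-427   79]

Answer: (2, 0, 0)

Derivation:
step 0: pivot 2308 → sign +
step 1: pivot 3/2308 → sign +
signature = (2, 0, 0)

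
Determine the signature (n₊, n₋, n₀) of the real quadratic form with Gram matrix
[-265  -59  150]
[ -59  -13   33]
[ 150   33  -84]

step 0: pivot -265 → sign −
step 1: pivot 36/265 → sign +
step 2: pivot -1/4 → sign −
signature = (1, 2, 0)

Answer: (1, 2, 0)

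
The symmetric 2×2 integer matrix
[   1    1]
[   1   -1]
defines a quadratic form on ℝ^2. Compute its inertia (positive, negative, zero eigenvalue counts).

Answer: (1, 1, 0)

Derivation:
step 0: pivot 1 → sign +
step 1: pivot -2 → sign −
signature = (1, 1, 0)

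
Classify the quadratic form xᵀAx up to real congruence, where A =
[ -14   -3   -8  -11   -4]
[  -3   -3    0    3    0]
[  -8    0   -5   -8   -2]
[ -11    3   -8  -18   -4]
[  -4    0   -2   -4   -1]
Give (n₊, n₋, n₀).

step 0: pivot -14 → sign −
step 1: pivot -33/14 → sign −
step 2: pivot 9/11 → sign +
step 3: pivot -3 → sign −
step 4: pivot 1/27 → sign +
signature = (2, 3, 0)

Answer: (2, 3, 0)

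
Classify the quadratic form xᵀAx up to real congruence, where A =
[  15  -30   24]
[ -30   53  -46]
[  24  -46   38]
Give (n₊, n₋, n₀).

step 0: pivot 15 → sign +
step 1: pivot -7 → sign −
step 2: pivot 6/35 → sign +
signature = (2, 1, 0)

Answer: (2, 1, 0)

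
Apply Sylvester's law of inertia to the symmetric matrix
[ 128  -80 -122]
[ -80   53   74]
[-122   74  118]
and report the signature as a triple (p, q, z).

step 0: pivot 128 → sign +
step 1: pivot 3 → sign +
step 2: pivot 1/32 → sign +
signature = (3, 0, 0)

Answer: (3, 0, 0)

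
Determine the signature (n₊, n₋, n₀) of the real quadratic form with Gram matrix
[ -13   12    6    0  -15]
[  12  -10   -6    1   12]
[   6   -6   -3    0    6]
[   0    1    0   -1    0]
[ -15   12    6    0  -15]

Answer: (2, 3, 0)

Derivation:
step 0: pivot -13 → sign −
step 1: pivot 14/13 → sign +
step 2: pivot -3/7 → sign −
step 3: pivot -3/2 → sign −
step 4: pivot 6 → sign +
signature = (2, 3, 0)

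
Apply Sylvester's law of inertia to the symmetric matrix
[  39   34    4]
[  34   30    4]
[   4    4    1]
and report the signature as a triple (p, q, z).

step 0: pivot 39 → sign +
step 1: pivot 14/39 → sign +
step 2: pivot -1/7 → sign −
signature = (2, 1, 0)

Answer: (2, 1, 0)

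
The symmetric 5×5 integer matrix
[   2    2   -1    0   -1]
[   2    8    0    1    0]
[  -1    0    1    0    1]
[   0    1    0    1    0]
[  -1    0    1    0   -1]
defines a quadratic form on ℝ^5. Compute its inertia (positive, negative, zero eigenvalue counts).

Answer: (4, 1, 0)

Derivation:
step 0: pivot 2 → sign +
step 1: pivot 6 → sign +
step 2: pivot 1/3 → sign +
step 3: pivot 3/4 → sign +
step 4: pivot -2 → sign −
signature = (4, 1, 0)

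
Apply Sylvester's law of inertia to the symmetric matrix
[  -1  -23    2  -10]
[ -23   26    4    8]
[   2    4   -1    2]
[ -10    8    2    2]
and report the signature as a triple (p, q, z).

Answer: (1, 3, 0)

Derivation:
step 0: pivot -1 → sign −
step 1: pivot 555 → sign +
step 2: pivot -33/185 → sign −
step 3: pivot -2/33 → sign −
signature = (1, 3, 0)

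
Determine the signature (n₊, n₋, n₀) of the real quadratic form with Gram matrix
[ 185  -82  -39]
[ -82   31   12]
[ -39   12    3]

Answer: (2, 1, 0)

Derivation:
step 0: pivot 185 → sign +
step 1: pivot -989/185 → sign −
step 2: pivot 6/989 → sign +
signature = (2, 1, 0)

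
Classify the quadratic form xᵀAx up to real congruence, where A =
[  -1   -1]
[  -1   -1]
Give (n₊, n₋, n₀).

step 0: pivot -1 → sign −
step 1: row/col 1 already zero → sign 0
signature = (0, 1, 1)

Answer: (0, 1, 1)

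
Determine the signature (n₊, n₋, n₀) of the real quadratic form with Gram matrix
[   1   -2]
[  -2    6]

step 0: pivot 1 → sign +
step 1: pivot 2 → sign +
signature = (2, 0, 0)

Answer: (2, 0, 0)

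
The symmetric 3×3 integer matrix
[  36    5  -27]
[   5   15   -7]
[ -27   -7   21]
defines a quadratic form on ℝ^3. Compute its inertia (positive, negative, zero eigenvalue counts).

step 0: pivot 36 → sign +
step 1: pivot 515/36 → sign +
step 2: pivot 6/515 → sign +
signature = (3, 0, 0)

Answer: (3, 0, 0)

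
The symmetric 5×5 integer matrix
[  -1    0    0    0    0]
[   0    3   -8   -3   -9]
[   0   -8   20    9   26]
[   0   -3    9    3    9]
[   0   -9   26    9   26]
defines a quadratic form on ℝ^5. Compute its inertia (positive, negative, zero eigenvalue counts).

step 0: pivot -1 → sign −
step 1: pivot 3 → sign +
step 2: pivot -4/3 → sign −
step 3: pivot 3/4 → sign +
step 4: pivot -1 → sign −
signature = (2, 3, 0)

Answer: (2, 3, 0)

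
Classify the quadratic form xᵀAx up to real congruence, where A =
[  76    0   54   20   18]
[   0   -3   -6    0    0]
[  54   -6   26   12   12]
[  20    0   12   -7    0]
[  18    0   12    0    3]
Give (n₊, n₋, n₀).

Answer: (3, 2, 0)

Derivation:
step 0: pivot 76 → sign +
step 1: pivot -3 → sign −
step 2: pivot -7/19 → sign −
step 3: pivot 1 → sign +
step 4: pivot 3/7 → sign +
signature = (3, 2, 0)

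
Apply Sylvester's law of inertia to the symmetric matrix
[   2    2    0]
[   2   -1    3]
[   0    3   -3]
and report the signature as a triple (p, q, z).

Answer: (1, 1, 1)

Derivation:
step 0: pivot 2 → sign +
step 1: pivot -3 → sign −
step 2: row/col 2 already zero → sign 0
signature = (1, 1, 1)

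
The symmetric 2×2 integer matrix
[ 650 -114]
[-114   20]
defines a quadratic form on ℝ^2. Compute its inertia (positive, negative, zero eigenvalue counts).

step 0: pivot 650 → sign +
step 1: pivot 2/325 → sign +
signature = (2, 0, 0)

Answer: (2, 0, 0)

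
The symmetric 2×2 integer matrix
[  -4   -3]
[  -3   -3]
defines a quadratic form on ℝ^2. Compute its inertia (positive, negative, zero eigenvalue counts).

step 0: pivot -4 → sign −
step 1: pivot -3/4 → sign −
signature = (0, 2, 0)

Answer: (0, 2, 0)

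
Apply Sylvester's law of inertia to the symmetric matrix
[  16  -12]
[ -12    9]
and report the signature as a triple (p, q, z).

Answer: (1, 0, 1)

Derivation:
step 0: pivot 16 → sign +
step 1: row/col 1 already zero → sign 0
signature = (1, 0, 1)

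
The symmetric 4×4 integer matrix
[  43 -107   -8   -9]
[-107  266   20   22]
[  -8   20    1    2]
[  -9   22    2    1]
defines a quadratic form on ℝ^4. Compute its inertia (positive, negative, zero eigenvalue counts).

Answer: (1, 3, 0)

Derivation:
step 0: pivot 43 → sign +
step 1: pivot -11/43 → sign −
step 2: pivot -5/11 → sign −
step 3: pivot -1/5 → sign −
signature = (1, 3, 0)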